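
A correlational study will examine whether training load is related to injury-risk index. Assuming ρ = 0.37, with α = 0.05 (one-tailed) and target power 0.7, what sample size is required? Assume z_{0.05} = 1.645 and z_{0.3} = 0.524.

Fisher's z: C = ½·ln((1+r)/(1−r)) = ½·ln(2.1746) = 0.3884.
n = ((z_{α} + z_β)/C)² + 3.
(1.645 + 0.524) / 0.3884 = 2.169 / 0.3884 = 5.584.
n = 5.584² + 3 = 31.19 + 3 = 34.2.
Round up.

n = 35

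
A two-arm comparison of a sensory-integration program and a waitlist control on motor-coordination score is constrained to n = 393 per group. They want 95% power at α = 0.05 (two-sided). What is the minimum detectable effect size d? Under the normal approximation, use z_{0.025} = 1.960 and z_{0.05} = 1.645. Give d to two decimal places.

d_min ≈ 0.26

For two independent groups of n = 393 each: d_min = (z_{α/2} + z_β)·√(2/n).
z-sum = 1.960 + 1.645 = 3.605.
d_min = 3.605 × √(2/393) = 3.605 × 0.0713 = 0.257.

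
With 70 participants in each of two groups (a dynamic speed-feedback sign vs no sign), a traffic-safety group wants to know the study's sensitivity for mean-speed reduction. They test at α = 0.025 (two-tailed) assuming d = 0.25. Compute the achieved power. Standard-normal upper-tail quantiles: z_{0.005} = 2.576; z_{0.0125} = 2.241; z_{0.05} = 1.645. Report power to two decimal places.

power ≈ 0.22

For two equal groups, power = Φ(d·√(n/2) − z_{α/2}).
d·√(n/2) = 0.25 × √(70/2) = 0.25 × 5.916 = 1.479.
z_β = 1.479 − 2.241 = -0.762.
Power = Φ(-0.762) = 0.223.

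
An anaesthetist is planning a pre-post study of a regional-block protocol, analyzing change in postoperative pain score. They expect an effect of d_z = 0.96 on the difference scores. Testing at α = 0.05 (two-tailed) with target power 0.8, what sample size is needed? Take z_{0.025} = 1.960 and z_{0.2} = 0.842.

n = 9 pairs

For a paired (one-sample on differences) test: n = ((z_{α/2} + z_β) / d)².
z_{α/2} + z_β = 1.960 + 0.842 = 2.802.
n = (2.802 / 0.96)² = 2.919² = 8.52.
Round up.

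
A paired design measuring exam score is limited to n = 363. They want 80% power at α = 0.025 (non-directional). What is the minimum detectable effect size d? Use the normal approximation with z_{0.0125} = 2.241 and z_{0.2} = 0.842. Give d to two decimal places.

d_min ≈ 0.16

For a single sample (or paired design) of n = 363: d_min = (z_{α/2} + z_β)/√n.
z-sum = 2.241 + 0.842 = 3.083.
d_min = 3.083 / √363 = 3.083 / 19.053 = 0.162.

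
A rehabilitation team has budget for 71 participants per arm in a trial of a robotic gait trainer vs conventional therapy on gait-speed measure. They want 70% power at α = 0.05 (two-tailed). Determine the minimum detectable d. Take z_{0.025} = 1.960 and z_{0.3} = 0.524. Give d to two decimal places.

For two independent groups of n = 71 each: d_min = (z_{α/2} + z_β)·√(2/n).
z-sum = 1.960 + 0.524 = 2.484.
d_min = 2.484 × √(2/71) = 2.484 × 0.1678 = 0.417.

d_min ≈ 0.42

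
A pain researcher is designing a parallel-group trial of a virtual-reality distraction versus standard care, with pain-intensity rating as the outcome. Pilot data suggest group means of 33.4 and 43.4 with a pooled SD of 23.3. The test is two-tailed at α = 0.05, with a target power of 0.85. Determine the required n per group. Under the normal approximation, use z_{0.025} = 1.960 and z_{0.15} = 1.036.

n = 98 per group

Cohen's d = |M₁ − M₂| / SD_pooled = |33.4 − 43.4| / 23.3 = 10.0 / 23.3 = 0.429.
For two independent groups with equal n: n = 2·((z_{α/2} + z_β) / d)².
z_{α/2} + z_β = 1.960 + 1.036 = 2.996.
n = 2 × (2.996 / 0.429)² = 2 × 6.984² = 2 × 48.77 = 97.5.
Round up to the next whole participant.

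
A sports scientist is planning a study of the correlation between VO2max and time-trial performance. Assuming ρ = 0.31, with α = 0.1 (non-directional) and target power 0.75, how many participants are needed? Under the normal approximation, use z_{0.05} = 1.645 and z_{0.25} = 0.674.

Fisher's z: C = ½·ln((1+r)/(1−r)) = ½·ln(1.8986) = 0.3205.
n = ((z_{α/2} + z_β)/C)² + 3.
(1.645 + 0.674) / 0.3205 = 2.319 / 0.3205 = 7.236.
n = 7.236² + 3 = 52.35 + 3 = 55.4.
Round up.

n = 56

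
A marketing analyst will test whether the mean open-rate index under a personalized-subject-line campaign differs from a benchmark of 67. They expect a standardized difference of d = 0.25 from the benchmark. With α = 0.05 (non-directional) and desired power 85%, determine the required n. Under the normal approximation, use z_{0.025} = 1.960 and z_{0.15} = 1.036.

n = 144

For a one-sample test: n = ((z_{α/2} + z_β) / d)².
z_{α/2} + z_β = 1.960 + 1.036 = 2.996.
n = (2.996 / 0.25)² = 11.984² = 143.62.
Round up.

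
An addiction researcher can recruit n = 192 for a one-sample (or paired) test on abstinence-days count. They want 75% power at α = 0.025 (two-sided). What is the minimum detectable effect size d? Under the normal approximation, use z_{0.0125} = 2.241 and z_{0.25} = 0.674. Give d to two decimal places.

d_min ≈ 0.21

For a single sample (or paired design) of n = 192: d_min = (z_{α/2} + z_β)/√n.
z-sum = 2.241 + 0.674 = 2.915.
d_min = 2.915 / √192 = 2.915 / 13.856 = 0.210.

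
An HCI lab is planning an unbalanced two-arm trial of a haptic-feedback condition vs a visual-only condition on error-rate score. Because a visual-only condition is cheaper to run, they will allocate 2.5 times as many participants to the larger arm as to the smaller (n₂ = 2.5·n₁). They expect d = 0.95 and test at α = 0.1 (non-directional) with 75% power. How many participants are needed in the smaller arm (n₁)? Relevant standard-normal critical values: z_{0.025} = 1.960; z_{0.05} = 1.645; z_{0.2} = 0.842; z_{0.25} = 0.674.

With allocation ratio k = n₂/n₁ = 2.5, Var(x̄₁−x̄₂) = σ²(1/n₁ + 1/(k·n₁)) = σ²·(k+1)/(k·n₁).
So n₁ = (1 + 1/k)·((z_{α/2} + z_β)/d)² = 1.400 × (2.319/0.95)².
n₁ = 1.400 × 5.96 = 8.3.
Round up: n₁ = 9, giving n₂ = ⌈2.5 × 9⌉ = ⌈22.5⌉ = 23.

n₁ = 9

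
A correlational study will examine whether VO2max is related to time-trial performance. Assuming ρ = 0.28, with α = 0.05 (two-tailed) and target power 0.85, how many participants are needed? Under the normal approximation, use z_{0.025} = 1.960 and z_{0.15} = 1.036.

Fisher's z: C = ½·ln((1+r)/(1−r)) = ½·ln(1.7778) = 0.2877.
n = ((z_{α/2} + z_β)/C)² + 3.
(1.960 + 1.036) / 0.2877 = 2.996 / 0.2877 = 10.414.
n = 10.414² + 3 = 108.44 + 3 = 111.4.
Round up.

n = 112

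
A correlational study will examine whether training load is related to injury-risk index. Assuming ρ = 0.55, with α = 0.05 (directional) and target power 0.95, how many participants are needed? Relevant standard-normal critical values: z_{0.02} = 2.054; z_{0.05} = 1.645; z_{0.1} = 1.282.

n = 32

Fisher's z: C = ½·ln((1+r)/(1−r)) = ½·ln(3.4444) = 0.6184.
n = ((z_{α} + z_β)/C)² + 3.
(1.645 + 1.645) / 0.6184 = 3.290 / 0.6184 = 5.320.
n = 5.320² + 3 = 28.30 + 3 = 31.3.
Round up.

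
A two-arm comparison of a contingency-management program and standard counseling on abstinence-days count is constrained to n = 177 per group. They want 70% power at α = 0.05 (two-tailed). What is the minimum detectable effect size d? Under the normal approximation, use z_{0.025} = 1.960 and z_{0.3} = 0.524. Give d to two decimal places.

For two independent groups of n = 177 each: d_min = (z_{α/2} + z_β)·√(2/n).
z-sum = 1.960 + 0.524 = 2.484.
d_min = 2.484 × √(2/177) = 2.484 × 0.1063 = 0.264.

d_min ≈ 0.26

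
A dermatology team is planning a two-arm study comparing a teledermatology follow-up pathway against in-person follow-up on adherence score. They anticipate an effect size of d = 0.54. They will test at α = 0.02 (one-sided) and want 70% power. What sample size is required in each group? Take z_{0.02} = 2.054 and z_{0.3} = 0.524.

For two independent groups with equal n: n = 2·((z_{α} + z_β) / d)².
z_{α} + z_β = 2.054 + 0.524 = 2.578.
n = 2 × (2.578 / 0.54)² = 2 × 4.774² = 2 × 22.79 = 45.6.
Round up to the next whole participant.

n = 46 per group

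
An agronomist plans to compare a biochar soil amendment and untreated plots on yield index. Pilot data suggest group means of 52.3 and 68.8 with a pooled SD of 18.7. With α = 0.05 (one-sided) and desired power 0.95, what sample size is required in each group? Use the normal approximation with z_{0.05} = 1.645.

n = 28 per group

Cohen's d = |M₁ − M₂| / SD_pooled = |52.3 − 68.8| / 18.7 = 16.5 / 18.7 = 0.882.
For two independent groups with equal n: n = 2·((z_{α} + z_β) / d)².
z_{α} + z_β = 1.645 + 1.645 = 3.290.
n = 2 × (3.290 / 0.882)² = 2 × 3.730² = 2 × 13.91 = 27.8.
Round up to the next whole participant.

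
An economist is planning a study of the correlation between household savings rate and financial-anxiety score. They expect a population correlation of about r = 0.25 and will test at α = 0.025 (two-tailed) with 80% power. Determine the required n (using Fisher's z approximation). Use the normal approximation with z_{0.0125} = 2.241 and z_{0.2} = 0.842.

Fisher's z: C = ½·ln((1+r)/(1−r)) = ½·ln(1.6667) = 0.2554.
n = ((z_{α/2} + z_β)/C)² + 3.
(2.241 + 0.842) / 0.2554 = 3.083 / 0.2554 = 12.071.
n = 12.071² + 3 = 145.72 + 3 = 148.7.
Round up.

n = 149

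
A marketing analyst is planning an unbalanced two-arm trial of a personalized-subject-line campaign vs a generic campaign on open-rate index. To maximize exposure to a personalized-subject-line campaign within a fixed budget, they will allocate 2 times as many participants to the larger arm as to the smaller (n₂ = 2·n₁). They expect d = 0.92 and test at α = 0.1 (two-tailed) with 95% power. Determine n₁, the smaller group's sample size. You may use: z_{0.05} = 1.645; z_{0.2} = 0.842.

n₁ = 20

With allocation ratio k = n₂/n₁ = 2, Var(x̄₁−x̄₂) = σ²(1/n₁ + 1/(k·n₁)) = σ²·(k+1)/(k·n₁).
So n₁ = (1 + 1/k)·((z_{α/2} + z_β)/d)² = 1.500 × (3.290/0.92)².
n₁ = 1.500 × 12.79 = 19.2.
Round up: n₁ = 20, giving n₂ = 2 × 20 = 40.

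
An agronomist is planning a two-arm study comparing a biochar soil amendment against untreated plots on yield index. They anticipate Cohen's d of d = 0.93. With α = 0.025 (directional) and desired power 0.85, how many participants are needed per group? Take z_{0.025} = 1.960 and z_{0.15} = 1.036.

n = 21 per group

For two independent groups with equal n: n = 2·((z_{α} + z_β) / d)².
z_{α} + z_β = 1.960 + 1.036 = 2.996.
n = 2 × (2.996 / 0.93)² = 2 × 3.222² = 2 × 10.38 = 20.8.
Round up to the next whole participant.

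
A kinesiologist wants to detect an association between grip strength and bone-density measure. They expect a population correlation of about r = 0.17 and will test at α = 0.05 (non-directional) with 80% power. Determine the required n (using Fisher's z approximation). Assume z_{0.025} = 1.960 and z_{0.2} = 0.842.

n = 270

Fisher's z: C = ½·ln((1+r)/(1−r)) = ½·ln(1.4096) = 0.1717.
n = ((z_{α/2} + z_β)/C)² + 3.
(1.960 + 0.842) / 0.1717 = 2.802 / 0.1717 = 16.319.
n = 16.319² + 3 = 266.32 + 3 = 269.3.
Round up.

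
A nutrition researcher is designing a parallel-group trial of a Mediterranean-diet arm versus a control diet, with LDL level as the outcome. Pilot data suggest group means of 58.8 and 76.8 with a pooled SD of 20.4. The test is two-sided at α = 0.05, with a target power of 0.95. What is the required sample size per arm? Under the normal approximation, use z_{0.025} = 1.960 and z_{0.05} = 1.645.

Cohen's d = |M₁ − M₂| / SD_pooled = |58.8 − 76.8| / 20.4 = 18.0 / 20.4 = 0.882.
For two independent groups with equal n: n = 2·((z_{α/2} + z_β) / d)².
z_{α/2} + z_β = 1.960 + 1.645 = 3.605.
n = 2 × (3.605 / 0.882)² = 2 × 4.087² = 2 × 16.71 = 33.4.
Round up to the next whole participant.

n = 34 per group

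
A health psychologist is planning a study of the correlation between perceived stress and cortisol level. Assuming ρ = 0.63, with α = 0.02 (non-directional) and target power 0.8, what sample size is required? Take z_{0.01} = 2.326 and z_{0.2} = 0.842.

n = 22

Fisher's z: C = ½·ln((1+r)/(1−r)) = ½·ln(4.4054) = 0.7414.
n = ((z_{α/2} + z_β)/C)² + 3.
(2.326 + 0.842) / 0.7414 = 3.168 / 0.7414 = 4.273.
n = 4.273² + 3 = 18.26 + 3 = 21.3.
Round up.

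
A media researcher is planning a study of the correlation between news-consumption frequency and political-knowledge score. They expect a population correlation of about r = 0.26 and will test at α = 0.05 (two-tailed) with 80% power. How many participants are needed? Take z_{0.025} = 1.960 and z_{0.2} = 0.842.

n = 114

Fisher's z: C = ½·ln((1+r)/(1−r)) = ½·ln(1.7027) = 0.2661.
n = ((z_{α/2} + z_β)/C)² + 3.
(1.960 + 0.842) / 0.2661 = 2.802 / 0.2661 = 10.530.
n = 10.530² + 3 = 110.88 + 3 = 113.9.
Round up.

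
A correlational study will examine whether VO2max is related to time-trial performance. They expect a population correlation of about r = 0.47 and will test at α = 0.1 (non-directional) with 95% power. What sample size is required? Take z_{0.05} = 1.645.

Fisher's z: C = ½·ln((1+r)/(1−r)) = ½·ln(2.7736) = 0.5101.
n = ((z_{α/2} + z_β)/C)² + 3.
(1.645 + 1.645) / 0.5101 = 3.290 / 0.5101 = 6.450.
n = 6.450² + 3 = 41.60 + 3 = 44.6.
Round up.

n = 45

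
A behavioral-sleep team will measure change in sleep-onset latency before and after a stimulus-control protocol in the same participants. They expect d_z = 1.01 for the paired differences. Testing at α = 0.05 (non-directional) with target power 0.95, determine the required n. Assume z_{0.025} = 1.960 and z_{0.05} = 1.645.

For a paired (one-sample on differences) test: n = ((z_{α/2} + z_β) / d)².
z_{α/2} + z_β = 1.960 + 1.645 = 3.605.
n = (3.605 / 1.01)² = 3.569² = 12.74.
Round up.

n = 13 pairs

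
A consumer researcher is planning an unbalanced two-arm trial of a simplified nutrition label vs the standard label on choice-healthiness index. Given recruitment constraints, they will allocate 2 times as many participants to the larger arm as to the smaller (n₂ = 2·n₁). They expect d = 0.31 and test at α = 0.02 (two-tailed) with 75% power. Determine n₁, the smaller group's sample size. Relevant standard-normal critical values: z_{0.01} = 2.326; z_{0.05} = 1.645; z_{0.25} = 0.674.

n₁ = 141

With allocation ratio k = n₂/n₁ = 2, Var(x̄₁−x̄₂) = σ²(1/n₁ + 1/(k·n₁)) = σ²·(k+1)/(k·n₁).
So n₁ = (1 + 1/k)·((z_{α/2} + z_β)/d)² = 1.500 × (3.000/0.31)².
n₁ = 1.500 × 93.65 = 140.5.
Round up: n₁ = 141, giving n₂ = 2 × 141 = 282.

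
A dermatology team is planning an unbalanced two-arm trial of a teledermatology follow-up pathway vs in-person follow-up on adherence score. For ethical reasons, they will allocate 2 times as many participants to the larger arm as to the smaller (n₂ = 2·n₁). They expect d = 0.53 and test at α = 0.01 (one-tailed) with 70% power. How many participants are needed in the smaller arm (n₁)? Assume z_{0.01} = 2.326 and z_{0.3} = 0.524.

With allocation ratio k = n₂/n₁ = 2, Var(x̄₁−x̄₂) = σ²(1/n₁ + 1/(k·n₁)) = σ²·(k+1)/(k·n₁).
So n₁ = (1 + 1/k)·((z_{α} + z_β)/d)² = 1.500 × (2.850/0.53)².
n₁ = 1.500 × 28.92 = 43.4.
Round up: n₁ = 44, giving n₂ = 2 × 44 = 88.

n₁ = 44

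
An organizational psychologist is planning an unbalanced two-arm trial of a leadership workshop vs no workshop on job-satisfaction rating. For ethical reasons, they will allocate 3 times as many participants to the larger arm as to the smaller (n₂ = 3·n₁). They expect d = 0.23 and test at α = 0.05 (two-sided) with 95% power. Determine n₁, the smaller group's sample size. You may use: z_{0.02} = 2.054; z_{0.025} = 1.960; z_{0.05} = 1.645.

With allocation ratio k = n₂/n₁ = 3, Var(x̄₁−x̄₂) = σ²(1/n₁ + 1/(k·n₁)) = σ²·(k+1)/(k·n₁).
So n₁ = (1 + 1/k)·((z_{α/2} + z_β)/d)² = 1.333 × (3.605/0.23)².
n₁ = 1.333 × 245.67 = 327.6.
Round up: n₁ = 328, giving n₂ = 3 × 328 = 984.

n₁ = 328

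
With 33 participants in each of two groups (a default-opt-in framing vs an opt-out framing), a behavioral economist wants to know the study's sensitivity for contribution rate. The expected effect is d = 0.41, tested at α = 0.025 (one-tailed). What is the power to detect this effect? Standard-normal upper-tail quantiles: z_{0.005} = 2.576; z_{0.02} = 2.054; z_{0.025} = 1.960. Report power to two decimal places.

For two equal groups, power = Φ(d·√(n/2) − z_{α}).
d·√(n/2) = 0.41 × √(33/2) = 0.41 × 4.062 = 1.665.
z_β = 1.665 − 1.960 = -0.295.
Power = Φ(-0.295) = 0.384.

power ≈ 0.38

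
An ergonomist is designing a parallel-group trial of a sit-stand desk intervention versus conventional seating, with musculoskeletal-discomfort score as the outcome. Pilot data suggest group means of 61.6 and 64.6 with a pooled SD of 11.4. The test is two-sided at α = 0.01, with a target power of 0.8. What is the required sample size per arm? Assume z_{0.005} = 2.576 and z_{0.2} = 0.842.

n = 338 per group

Cohen's d = |M₁ − M₂| / SD_pooled = |61.6 − 64.6| / 11.4 = 3.0 / 11.4 = 0.263.
For two independent groups with equal n: n = 2·((z_{α/2} + z_β) / d)².
z_{α/2} + z_β = 2.576 + 0.842 = 3.418.
n = 2 × (3.418 / 0.263)² = 2 × 12.996² = 2 × 168.90 = 337.8.
Round up to the next whole participant.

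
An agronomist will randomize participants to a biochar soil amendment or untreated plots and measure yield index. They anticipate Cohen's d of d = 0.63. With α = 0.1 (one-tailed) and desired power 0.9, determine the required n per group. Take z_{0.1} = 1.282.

n = 34 per group

For two independent groups with equal n: n = 2·((z_{α} + z_β) / d)².
z_{α} + z_β = 1.282 + 1.282 = 2.564.
n = 2 × (2.564 / 0.63)² = 2 × 4.070² = 2 × 16.56 = 33.1.
Round up to the next whole participant.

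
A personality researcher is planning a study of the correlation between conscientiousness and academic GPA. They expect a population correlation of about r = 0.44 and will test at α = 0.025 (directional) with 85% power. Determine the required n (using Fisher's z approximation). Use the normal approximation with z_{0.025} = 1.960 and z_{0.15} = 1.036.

Fisher's z: C = ½·ln((1+r)/(1−r)) = ½·ln(2.5714) = 0.4722.
n = ((z_{α} + z_β)/C)² + 3.
(1.960 + 1.036) / 0.4722 = 2.996 / 0.4722 = 6.345.
n = 6.345² + 3 = 40.26 + 3 = 43.3.
Round up.

n = 44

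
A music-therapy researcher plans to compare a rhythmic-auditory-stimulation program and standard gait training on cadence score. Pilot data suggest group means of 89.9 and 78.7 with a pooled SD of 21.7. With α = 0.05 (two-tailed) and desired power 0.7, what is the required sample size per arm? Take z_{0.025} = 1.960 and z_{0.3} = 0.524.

n = 47 per group

Cohen's d = |M₁ − M₂| / SD_pooled = |89.9 − 78.7| / 21.7 = 11.2 / 21.7 = 0.516.
For two independent groups with equal n: n = 2·((z_{α/2} + z_β) / d)².
z_{α/2} + z_β = 1.960 + 0.524 = 2.484.
n = 2 × (2.484 / 0.516)² = 2 × 4.814² = 2 × 23.17 = 46.3.
Round up to the next whole participant.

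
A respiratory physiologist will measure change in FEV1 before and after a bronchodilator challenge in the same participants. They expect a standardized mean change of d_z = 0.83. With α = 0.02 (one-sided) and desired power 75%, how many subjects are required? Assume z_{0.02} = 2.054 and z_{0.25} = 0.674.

For a paired (one-sample on differences) test: n = ((z_{α} + z_β) / d)².
z_{α} + z_β = 2.054 + 0.674 = 2.728.
n = (2.728 / 0.83)² = 3.287² = 10.80.
Round up.

n = 11 pairs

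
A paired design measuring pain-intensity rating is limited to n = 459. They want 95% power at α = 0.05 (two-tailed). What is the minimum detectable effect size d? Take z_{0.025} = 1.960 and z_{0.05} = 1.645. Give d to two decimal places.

For a single sample (or paired design) of n = 459: d_min = (z_{α/2} + z_β)/√n.
z-sum = 1.960 + 1.645 = 3.605.
d_min = 3.605 / √459 = 3.605 / 21.424 = 0.168.

d_min ≈ 0.17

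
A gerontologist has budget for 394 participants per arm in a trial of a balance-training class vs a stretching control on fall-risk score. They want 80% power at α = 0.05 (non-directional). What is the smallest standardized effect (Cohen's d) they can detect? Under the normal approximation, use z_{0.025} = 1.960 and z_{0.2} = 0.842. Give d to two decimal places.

For two independent groups of n = 394 each: d_min = (z_{α/2} + z_β)·√(2/n).
z-sum = 1.960 + 0.842 = 2.802.
d_min = 2.802 × √(2/394) = 2.802 × 0.0712 = 0.200.

d_min ≈ 0.20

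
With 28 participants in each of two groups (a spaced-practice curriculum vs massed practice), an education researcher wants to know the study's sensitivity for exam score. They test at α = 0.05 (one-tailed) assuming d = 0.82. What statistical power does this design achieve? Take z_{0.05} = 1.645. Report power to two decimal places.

power ≈ 0.92

For two equal groups, power = Φ(d·√(n/2) − z_{α}).
d·√(n/2) = 0.82 × √(28/2) = 0.82 × 3.742 = 3.068.
z_β = 3.068 − 1.645 = 1.423.
Power = Φ(1.423) = 0.923.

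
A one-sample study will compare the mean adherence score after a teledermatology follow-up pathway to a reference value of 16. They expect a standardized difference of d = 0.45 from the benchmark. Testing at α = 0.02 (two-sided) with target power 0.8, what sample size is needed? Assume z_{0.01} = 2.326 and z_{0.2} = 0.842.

For a one-sample test: n = ((z_{α/2} + z_β) / d)².
z_{α/2} + z_β = 2.326 + 0.842 = 3.168.
n = (3.168 / 0.45)² = 7.040² = 49.56.
Round up.

n = 50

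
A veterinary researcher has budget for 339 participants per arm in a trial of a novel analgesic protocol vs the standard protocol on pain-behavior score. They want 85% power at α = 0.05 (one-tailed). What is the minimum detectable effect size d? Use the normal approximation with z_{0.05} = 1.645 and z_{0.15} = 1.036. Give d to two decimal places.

d_min ≈ 0.21

For two independent groups of n = 339 each: d_min = (z_{α} + z_β)·√(2/n).
z-sum = 1.645 + 1.036 = 2.681.
d_min = 2.681 × √(2/339) = 2.681 × 0.0768 = 0.206.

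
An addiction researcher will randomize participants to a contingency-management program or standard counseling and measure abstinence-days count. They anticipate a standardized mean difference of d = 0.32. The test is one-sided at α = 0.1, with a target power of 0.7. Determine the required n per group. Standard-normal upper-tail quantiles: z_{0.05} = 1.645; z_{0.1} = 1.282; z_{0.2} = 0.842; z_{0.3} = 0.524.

For two independent groups with equal n: n = 2·((z_{α} + z_β) / d)².
z_{α} + z_β = 1.282 + 0.524 = 1.806.
n = 2 × (1.806 / 0.32)² = 2 × 5.644² = 2 × 31.85 = 63.7.
Round up to the next whole participant.

n = 64 per group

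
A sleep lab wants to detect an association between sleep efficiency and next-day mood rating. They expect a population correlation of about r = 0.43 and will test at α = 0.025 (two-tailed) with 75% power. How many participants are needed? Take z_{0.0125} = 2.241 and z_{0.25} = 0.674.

n = 44

Fisher's z: C = ½·ln((1+r)/(1−r)) = ½·ln(2.5088) = 0.4599.
n = ((z_{α/2} + z_β)/C)² + 3.
(2.241 + 0.674) / 0.4599 = 2.915 / 0.4599 = 6.338.
n = 6.338² + 3 = 40.17 + 3 = 43.2.
Round up.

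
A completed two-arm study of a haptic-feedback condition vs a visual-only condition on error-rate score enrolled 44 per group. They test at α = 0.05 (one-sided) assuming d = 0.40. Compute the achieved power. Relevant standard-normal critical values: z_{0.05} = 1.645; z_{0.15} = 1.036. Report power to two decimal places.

power ≈ 0.59

For two equal groups, power = Φ(d·√(n/2) − z_{α}).
d·√(n/2) = 0.40 × √(44/2) = 0.40 × 4.690 = 1.876.
z_β = 1.876 − 1.645 = 0.231.
Power = Φ(0.231) = 0.591.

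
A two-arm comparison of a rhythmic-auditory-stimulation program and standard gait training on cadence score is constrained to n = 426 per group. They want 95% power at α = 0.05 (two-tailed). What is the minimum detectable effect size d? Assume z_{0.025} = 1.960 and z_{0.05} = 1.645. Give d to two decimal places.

d_min ≈ 0.25

For two independent groups of n = 426 each: d_min = (z_{α/2} + z_β)·√(2/n).
z-sum = 1.960 + 1.645 = 3.605.
d_min = 3.605 × √(2/426) = 3.605 × 0.0685 = 0.247.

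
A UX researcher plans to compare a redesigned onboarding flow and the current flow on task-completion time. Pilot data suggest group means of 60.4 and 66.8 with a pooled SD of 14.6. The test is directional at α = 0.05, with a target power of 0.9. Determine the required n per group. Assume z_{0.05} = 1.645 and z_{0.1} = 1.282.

Cohen's d = |M₁ − M₂| / SD_pooled = |60.4 − 66.8| / 14.6 = 6.4 / 14.6 = 0.438.
For two independent groups with equal n: n = 2·((z_{α} + z_β) / d)².
z_{α} + z_β = 1.645 + 1.282 = 2.927.
n = 2 × (2.927 / 0.438)² = 2 × 6.683² = 2 × 44.66 = 89.3.
Round up to the next whole participant.

n = 90 per group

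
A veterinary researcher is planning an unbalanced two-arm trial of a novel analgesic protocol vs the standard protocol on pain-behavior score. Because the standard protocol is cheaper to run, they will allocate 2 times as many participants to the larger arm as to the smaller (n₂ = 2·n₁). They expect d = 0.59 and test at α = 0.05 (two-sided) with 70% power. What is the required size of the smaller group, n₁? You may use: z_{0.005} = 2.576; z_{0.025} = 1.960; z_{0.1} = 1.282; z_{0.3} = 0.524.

With allocation ratio k = n₂/n₁ = 2, Var(x̄₁−x̄₂) = σ²(1/n₁ + 1/(k·n₁)) = σ²·(k+1)/(k·n₁).
So n₁ = (1 + 1/k)·((z_{α/2} + z_β)/d)² = 1.500 × (2.484/0.59)².
n₁ = 1.500 × 17.73 = 26.6.
Round up: n₁ = 27, giving n₂ = 2 × 27 = 54.

n₁ = 27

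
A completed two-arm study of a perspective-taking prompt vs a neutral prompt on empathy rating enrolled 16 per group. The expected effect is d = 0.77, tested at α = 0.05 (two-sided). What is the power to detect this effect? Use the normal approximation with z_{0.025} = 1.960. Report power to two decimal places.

For two equal groups, power = Φ(d·√(n/2) − z_{α/2}).
d·√(n/2) = 0.77 × √(16/2) = 0.77 × 2.828 = 2.178.
z_β = 2.178 − 1.960 = 0.218.
Power = Φ(0.218) = 0.586.

power ≈ 0.59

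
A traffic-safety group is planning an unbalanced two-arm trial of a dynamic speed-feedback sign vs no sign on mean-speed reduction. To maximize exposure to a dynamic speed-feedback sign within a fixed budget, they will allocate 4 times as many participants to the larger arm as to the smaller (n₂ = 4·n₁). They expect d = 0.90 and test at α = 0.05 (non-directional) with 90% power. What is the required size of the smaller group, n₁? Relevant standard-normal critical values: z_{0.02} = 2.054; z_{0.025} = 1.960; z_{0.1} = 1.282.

With allocation ratio k = n₂/n₁ = 4, Var(x̄₁−x̄₂) = σ²(1/n₁ + 1/(k·n₁)) = σ²·(k+1)/(k·n₁).
So n₁ = (1 + 1/k)·((z_{α/2} + z_β)/d)² = 1.250 × (3.242/0.90)².
n₁ = 1.250 × 12.98 = 16.2.
Round up: n₁ = 17, giving n₂ = 4 × 17 = 68.

n₁ = 17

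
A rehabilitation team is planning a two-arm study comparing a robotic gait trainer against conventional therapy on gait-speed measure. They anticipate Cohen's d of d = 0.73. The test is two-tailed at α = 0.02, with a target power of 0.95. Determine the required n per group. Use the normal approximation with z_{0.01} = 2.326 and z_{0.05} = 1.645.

n = 60 per group

For two independent groups with equal n: n = 2·((z_{α/2} + z_β) / d)².
z_{α/2} + z_β = 2.326 + 1.645 = 3.971.
n = 2 × (3.971 / 0.73)² = 2 × 5.440² = 2 × 29.59 = 59.2.
Round up to the next whole participant.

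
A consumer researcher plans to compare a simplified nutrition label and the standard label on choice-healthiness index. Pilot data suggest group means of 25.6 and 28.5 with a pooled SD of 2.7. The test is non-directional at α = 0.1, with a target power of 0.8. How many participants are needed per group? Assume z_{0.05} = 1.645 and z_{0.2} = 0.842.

n = 11 per group

Cohen's d = |M₁ − M₂| / SD_pooled = |25.6 − 28.5| / 2.7 = 2.9 / 2.7 = 1.074.
For two independent groups with equal n: n = 2·((z_{α/2} + z_β) / d)².
z_{α/2} + z_β = 1.645 + 0.842 = 2.487.
n = 2 × (2.487 / 1.074)² = 2 × 2.316² = 2 × 5.36 = 10.7.
Round up to the next whole participant.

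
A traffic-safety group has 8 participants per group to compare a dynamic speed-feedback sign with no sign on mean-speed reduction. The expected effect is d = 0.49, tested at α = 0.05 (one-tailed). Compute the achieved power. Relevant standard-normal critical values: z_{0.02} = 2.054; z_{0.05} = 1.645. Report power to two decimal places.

For two equal groups, power = Φ(d·√(n/2) − z_{α}).
d·√(n/2) = 0.49 × √(8/2) = 0.49 × 2.000 = 0.980.
z_β = 0.980 − 1.645 = -0.665.
Power = Φ(-0.665) = 0.253.

power ≈ 0.25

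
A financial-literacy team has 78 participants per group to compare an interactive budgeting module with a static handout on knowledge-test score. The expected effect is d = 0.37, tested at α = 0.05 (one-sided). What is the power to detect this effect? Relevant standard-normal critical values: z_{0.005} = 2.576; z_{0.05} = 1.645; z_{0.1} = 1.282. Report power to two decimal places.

For two equal groups, power = Φ(d·√(n/2) − z_{α}).
d·√(n/2) = 0.37 × √(78/2) = 0.37 × 6.245 = 2.311.
z_β = 2.311 − 1.645 = 0.666.
Power = Φ(0.666) = 0.747.

power ≈ 0.75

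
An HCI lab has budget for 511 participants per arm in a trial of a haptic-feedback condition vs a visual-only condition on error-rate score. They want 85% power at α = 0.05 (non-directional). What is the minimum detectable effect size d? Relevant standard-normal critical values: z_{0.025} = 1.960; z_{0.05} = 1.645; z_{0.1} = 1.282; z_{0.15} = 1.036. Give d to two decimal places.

For two independent groups of n = 511 each: d_min = (z_{α/2} + z_β)·√(2/n).
z-sum = 1.960 + 1.036 = 2.996.
d_min = 2.996 × √(2/511) = 2.996 × 0.0626 = 0.187.

d_min ≈ 0.19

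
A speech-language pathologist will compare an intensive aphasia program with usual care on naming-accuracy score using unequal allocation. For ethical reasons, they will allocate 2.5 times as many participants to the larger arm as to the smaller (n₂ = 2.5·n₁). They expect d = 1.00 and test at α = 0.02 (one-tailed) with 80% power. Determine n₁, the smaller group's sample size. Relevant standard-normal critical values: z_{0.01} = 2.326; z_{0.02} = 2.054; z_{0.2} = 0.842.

n₁ = 12

With allocation ratio k = n₂/n₁ = 2.5, Var(x̄₁−x̄₂) = σ²(1/n₁ + 1/(k·n₁)) = σ²·(k+1)/(k·n₁).
So n₁ = (1 + 1/k)·((z_{α} + z_β)/d)² = 1.400 × (2.896/1.00)².
n₁ = 1.400 × 8.39 = 11.7.
Round up: n₁ = 12, giving n₂ = 2.5 × 12 = 30.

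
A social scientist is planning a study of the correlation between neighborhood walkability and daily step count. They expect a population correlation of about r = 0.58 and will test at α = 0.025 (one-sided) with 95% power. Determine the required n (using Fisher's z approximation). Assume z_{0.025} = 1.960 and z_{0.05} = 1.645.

Fisher's z: C = ½·ln((1+r)/(1−r)) = ½·ln(3.7619) = 0.6625.
n = ((z_{α} + z_β)/C)² + 3.
(1.960 + 1.645) / 0.6625 = 3.605 / 0.6625 = 5.442.
n = 5.442² + 3 = 29.61 + 3 = 32.6.
Round up.

n = 33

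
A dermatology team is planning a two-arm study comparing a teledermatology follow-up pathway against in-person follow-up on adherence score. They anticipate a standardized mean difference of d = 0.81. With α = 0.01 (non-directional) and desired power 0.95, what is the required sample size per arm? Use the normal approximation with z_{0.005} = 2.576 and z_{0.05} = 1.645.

n = 55 per group

For two independent groups with equal n: n = 2·((z_{α/2} + z_β) / d)².
z_{α/2} + z_β = 2.576 + 1.645 = 4.221.
n = 2 × (4.221 / 0.81)² = 2 × 5.211² = 2 × 27.16 = 54.3.
Round up to the next whole participant.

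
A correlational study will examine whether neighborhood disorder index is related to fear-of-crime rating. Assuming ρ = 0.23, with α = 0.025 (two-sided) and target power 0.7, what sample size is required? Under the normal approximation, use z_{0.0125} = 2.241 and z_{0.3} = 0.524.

n = 143

Fisher's z: C = ½·ln((1+r)/(1−r)) = ½·ln(1.5974) = 0.2342.
n = ((z_{α/2} + z_β)/C)² + 3.
(2.241 + 0.524) / 0.2342 = 2.765 / 0.2342 = 11.806.
n = 11.806² + 3 = 139.39 + 3 = 142.4.
Round up.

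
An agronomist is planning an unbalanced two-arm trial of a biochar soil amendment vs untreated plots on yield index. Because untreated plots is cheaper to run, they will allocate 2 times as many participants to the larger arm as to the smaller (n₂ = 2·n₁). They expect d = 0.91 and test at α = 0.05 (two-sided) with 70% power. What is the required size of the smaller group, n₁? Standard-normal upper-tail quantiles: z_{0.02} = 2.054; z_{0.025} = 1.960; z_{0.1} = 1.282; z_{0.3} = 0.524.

n₁ = 12

With allocation ratio k = n₂/n₁ = 2, Var(x̄₁−x̄₂) = σ²(1/n₁ + 1/(k·n₁)) = σ²·(k+1)/(k·n₁).
So n₁ = (1 + 1/k)·((z_{α/2} + z_β)/d)² = 1.500 × (2.484/0.91)².
n₁ = 1.500 × 7.45 = 11.2.
Round up: n₁ = 12, giving n₂ = 2 × 12 = 24.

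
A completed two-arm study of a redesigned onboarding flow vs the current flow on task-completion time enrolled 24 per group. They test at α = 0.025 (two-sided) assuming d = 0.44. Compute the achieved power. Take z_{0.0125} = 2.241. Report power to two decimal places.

power ≈ 0.24

For two equal groups, power = Φ(d·√(n/2) − z_{α/2}).
d·√(n/2) = 0.44 × √(24/2) = 0.44 × 3.464 = 1.524.
z_β = 1.524 − 2.241 = -0.717.
Power = Φ(-0.717) = 0.237.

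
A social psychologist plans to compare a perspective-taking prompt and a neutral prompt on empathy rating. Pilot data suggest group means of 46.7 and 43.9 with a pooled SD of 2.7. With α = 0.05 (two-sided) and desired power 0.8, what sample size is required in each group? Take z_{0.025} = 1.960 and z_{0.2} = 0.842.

n = 15 per group

Cohen's d = |M₁ − M₂| / SD_pooled = |46.7 − 43.9| / 2.7 = 2.8 / 2.7 = 1.037.
For two independent groups with equal n: n = 2·((z_{α/2} + z_β) / d)².
z_{α/2} + z_β = 1.960 + 0.842 = 2.802.
n = 2 × (2.802 / 1.037)² = 2 × 2.702² = 2 × 7.30 = 14.6.
Round up to the next whole participant.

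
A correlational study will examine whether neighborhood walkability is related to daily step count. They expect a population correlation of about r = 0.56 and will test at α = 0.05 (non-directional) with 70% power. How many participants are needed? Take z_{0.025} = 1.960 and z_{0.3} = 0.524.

Fisher's z: C = ½·ln((1+r)/(1−r)) = ½·ln(3.5455) = 0.6328.
n = ((z_{α/2} + z_β)/C)² + 3.
(1.960 + 0.524) / 0.6328 = 2.484 / 0.6328 = 3.925.
n = 3.925² + 3 = 15.41 + 3 = 18.4.
Round up.

n = 19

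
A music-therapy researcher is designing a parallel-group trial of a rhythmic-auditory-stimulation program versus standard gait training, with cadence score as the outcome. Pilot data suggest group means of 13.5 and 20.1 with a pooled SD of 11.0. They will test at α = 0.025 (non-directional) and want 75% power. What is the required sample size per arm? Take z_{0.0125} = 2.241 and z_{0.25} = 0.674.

n = 48 per group

Cohen's d = |M₁ − M₂| / SD_pooled = |13.5 − 20.1| / 11.0 = 6.6 / 11.0 = 0.600.
For two independent groups with equal n: n = 2·((z_{α/2} + z_β) / d)².
z_{α/2} + z_β = 2.241 + 0.674 = 2.915.
n = 2 × (2.915 / 0.600)² = 2 × 4.858² = 2 × 23.60 = 47.2.
Round up to the next whole participant.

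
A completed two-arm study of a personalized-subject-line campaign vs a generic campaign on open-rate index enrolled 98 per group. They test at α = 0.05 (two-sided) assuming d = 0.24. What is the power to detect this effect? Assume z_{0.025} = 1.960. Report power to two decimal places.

power ≈ 0.39

For two equal groups, power = Φ(d·√(n/2) − z_{α/2}).
d·√(n/2) = 0.24 × √(98/2) = 0.24 × 7.000 = 1.680.
z_β = 1.680 − 1.960 = -0.280.
Power = Φ(-0.280) = 0.390.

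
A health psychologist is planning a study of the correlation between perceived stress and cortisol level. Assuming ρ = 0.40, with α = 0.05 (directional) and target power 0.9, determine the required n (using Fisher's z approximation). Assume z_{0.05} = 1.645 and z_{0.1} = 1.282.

Fisher's z: C = ½·ln((1+r)/(1−r)) = ½·ln(2.3333) = 0.4236.
n = ((z_{α} + z_β)/C)² + 3.
(1.645 + 1.282) / 0.4236 = 2.927 / 0.4236 = 6.910.
n = 6.910² + 3 = 47.75 + 3 = 50.7.
Round up.

n = 51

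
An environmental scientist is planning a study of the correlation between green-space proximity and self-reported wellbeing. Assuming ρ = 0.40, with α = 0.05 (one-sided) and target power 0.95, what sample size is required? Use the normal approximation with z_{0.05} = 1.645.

Fisher's z: C = ½·ln((1+r)/(1−r)) = ½·ln(2.3333) = 0.4236.
n = ((z_{α} + z_β)/C)² + 3.
(1.645 + 1.645) / 0.4236 = 3.290 / 0.4236 = 7.767.
n = 7.767² + 3 = 60.32 + 3 = 63.3.
Round up.

n = 64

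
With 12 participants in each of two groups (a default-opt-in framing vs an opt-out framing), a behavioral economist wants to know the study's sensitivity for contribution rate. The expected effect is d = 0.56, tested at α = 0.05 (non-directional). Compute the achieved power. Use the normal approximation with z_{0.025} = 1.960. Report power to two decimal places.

For two equal groups, power = Φ(d·√(n/2) − z_{α/2}).
d·√(n/2) = 0.56 × √(12/2) = 0.56 × 2.449 = 1.372.
z_β = 1.372 − 1.960 = -0.588.
Power = Φ(-0.588) = 0.278.

power ≈ 0.28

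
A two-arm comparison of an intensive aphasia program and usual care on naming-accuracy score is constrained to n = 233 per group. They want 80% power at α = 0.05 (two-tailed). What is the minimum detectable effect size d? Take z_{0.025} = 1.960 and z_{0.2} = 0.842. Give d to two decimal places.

d_min ≈ 0.26

For two independent groups of n = 233 each: d_min = (z_{α/2} + z_β)·√(2/n).
z-sum = 1.960 + 0.842 = 2.802.
d_min = 2.802 × √(2/233) = 2.802 × 0.0926 = 0.260.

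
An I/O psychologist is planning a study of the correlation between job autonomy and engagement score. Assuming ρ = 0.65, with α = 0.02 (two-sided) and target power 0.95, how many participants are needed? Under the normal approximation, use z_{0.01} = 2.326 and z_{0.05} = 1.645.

Fisher's z: C = ½·ln((1+r)/(1−r)) = ½·ln(4.7143) = 0.7753.
n = ((z_{α/2} + z_β)/C)² + 3.
(2.326 + 1.645) / 0.7753 = 3.971 / 0.7753 = 5.122.
n = 5.122² + 3 = 26.23 + 3 = 29.2.
Round up.

n = 30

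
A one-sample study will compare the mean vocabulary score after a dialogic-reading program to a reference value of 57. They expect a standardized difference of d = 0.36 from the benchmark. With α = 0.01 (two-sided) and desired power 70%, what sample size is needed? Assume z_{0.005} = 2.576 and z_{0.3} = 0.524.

For a one-sample test: n = ((z_{α/2} + z_β) / d)².
z_{α/2} + z_β = 2.576 + 0.524 = 3.100.
n = (3.100 / 0.36)² = 8.611² = 74.15.
Round up.

n = 75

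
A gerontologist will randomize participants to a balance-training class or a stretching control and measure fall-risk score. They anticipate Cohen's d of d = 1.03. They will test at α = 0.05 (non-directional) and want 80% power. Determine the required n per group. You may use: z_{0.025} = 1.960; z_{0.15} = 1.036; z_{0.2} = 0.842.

n = 15 per group

For two independent groups with equal n: n = 2·((z_{α/2} + z_β) / d)².
z_{α/2} + z_β = 1.960 + 0.842 = 2.802.
n = 2 × (2.802 / 1.03)² = 2 × 2.720² = 2 × 7.40 = 14.8.
Round up to the next whole participant.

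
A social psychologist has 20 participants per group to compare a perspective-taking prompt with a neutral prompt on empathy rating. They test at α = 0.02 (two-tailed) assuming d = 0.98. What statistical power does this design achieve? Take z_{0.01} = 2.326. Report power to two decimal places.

For two equal groups, power = Φ(d·√(n/2) − z_{α/2}).
d·√(n/2) = 0.98 × √(20/2) = 0.98 × 3.162 = 3.099.
z_β = 3.099 − 2.326 = 0.773.
Power = Φ(0.773) = 0.780.

power ≈ 0.78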